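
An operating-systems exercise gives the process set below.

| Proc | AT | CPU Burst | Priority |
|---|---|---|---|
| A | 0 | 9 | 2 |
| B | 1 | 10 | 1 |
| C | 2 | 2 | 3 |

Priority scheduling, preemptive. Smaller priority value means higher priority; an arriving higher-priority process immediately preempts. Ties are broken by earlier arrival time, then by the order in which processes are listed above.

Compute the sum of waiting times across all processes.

27

Schedule: | A 0-1 | B 1-11 | A 11-19 | C 19-21 |
Completion: A=19  B=11  C=21
Turnaround (C−A): A=19  B=10  C=19
Waiting = turnaround − burst: A=10, B=0, C=17
Total waiting = 10 + 0 + 17 = 27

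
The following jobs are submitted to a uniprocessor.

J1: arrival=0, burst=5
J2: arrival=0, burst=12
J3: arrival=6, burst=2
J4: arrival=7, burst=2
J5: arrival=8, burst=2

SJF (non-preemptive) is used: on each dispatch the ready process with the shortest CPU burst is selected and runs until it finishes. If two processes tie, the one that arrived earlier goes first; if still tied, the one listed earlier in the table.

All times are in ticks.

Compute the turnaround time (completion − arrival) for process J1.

5

Timeline: | J1 0-5 | J2 5-17 | J3 17-19 | J4 19-21 | J5 21-23 |
Completion: J1=5  J2=17  J3=19  J4=21  J5=23
Turnaround (C−A): J1=5  J2=17  J3=13  J4=14  J5=15
Turnaround(J1) = completion − arrival = 5 − 0 = 5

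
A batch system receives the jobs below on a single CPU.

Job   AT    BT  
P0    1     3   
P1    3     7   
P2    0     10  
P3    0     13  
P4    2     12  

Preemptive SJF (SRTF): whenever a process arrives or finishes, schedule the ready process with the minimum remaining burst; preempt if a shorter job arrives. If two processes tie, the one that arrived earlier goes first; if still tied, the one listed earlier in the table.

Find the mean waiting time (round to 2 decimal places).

Schedule: | P2 0-1 | P0 1-4 | P1 4-11 | P2 11-20 | P4 20-32 | P3 32-45 |
Completion: P0=4  P1=11  P2=20  P3=45  P4=32
Waiting times: P0=0, P1=1, P2=10, P3=32, P4=18
Average waiting = (0+1+10+32+18) / 5 = 61/5 = 12.20

12.20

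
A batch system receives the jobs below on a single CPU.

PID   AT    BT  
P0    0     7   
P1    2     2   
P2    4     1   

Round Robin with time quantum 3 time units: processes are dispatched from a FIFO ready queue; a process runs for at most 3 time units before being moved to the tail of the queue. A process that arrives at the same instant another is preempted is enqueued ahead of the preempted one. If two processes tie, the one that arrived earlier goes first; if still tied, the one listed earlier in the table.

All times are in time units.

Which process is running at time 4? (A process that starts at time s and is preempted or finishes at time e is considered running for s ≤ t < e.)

P1

Schedule: | P0 0-3 | P1 3-5 | P0 5-8 | P2 8-9 | P0 9-10 |
Completion: P0=10  P1=5  P2=9
Turnaround (C−A): P0=10  P1=3  P2=5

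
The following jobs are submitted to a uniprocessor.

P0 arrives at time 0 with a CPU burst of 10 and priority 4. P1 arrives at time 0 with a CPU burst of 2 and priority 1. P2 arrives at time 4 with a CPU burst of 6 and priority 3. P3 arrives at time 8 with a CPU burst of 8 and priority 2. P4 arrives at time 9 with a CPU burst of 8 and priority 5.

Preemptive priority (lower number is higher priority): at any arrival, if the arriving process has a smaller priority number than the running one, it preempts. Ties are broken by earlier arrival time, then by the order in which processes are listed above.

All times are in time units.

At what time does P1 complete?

2

Gantt: | P1 0-2 | P0 2-4 | P2 4-8 | P3 8-16 | P2 16-18 | P0 18-26 | P4 26-34 |
Completion: P0=26  P1=2  P2=18  P3=16  P4=34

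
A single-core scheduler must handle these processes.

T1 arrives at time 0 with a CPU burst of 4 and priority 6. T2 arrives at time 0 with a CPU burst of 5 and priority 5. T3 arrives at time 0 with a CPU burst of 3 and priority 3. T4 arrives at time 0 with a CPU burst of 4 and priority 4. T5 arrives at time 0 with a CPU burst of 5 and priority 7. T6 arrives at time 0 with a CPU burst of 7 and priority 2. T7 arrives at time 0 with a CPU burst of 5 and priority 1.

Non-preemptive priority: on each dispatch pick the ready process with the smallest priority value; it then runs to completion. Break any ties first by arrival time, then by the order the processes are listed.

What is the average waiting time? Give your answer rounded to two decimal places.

Timeline: | T7 0-5 | T6 5-12 | T3 12-15 | T4 15-19 | T2 19-24 | T1 24-28 | T5 28-33 |
Completion: T1=28  T2=24  T3=15  T4=19  T5=33  T6=12  T7=5
Turnaround (C−A): T1=28  T2=24  T3=15  T4=19  T5=33  T6=12  T7=5
Waiting times: T1=24, T2=19, T3=12, T4=15, T5=28, T6=5, T7=0
Average waiting = (24+19+12+15+28+5+0) / 7 = 103/7 = 14.71

14.71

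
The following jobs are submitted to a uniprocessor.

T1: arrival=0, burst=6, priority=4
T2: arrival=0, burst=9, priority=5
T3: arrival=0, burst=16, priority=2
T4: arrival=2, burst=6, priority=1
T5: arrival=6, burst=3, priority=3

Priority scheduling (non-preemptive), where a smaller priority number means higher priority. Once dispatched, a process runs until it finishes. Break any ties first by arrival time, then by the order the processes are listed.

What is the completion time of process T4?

Gantt: | T3 0-16 | T4 16-22 | T5 22-25 | T1 25-31 | T2 31-40 |
Completion: T1=31  T2=40  T3=16  T4=22  T5=25
Turnaround (C−A): T1=31  T2=40  T3=16  T4=20  T5=19

22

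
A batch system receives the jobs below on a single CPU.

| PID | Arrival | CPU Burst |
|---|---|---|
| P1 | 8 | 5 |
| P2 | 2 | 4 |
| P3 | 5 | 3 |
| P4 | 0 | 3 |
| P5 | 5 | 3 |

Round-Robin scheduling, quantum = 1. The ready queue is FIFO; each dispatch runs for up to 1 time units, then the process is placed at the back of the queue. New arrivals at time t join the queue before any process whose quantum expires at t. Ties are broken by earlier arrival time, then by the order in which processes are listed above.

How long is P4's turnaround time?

4

Schedule: | P4 0-2 | P2 2-3 | P4 3-4 | P2 4-5 | P3 5-6 | P5 6-7 | P2 7-8 | P3 8-9 | P5 9-10 | P1 10-11 | P2 11-12 | P3 12-13 | P5 13-14 | P1 14-18 |
Completion: P1=18  P2=12  P3=13  P4=4  P5=14
Turnaround(P4) = completion − arrival = 4 − 0 = 4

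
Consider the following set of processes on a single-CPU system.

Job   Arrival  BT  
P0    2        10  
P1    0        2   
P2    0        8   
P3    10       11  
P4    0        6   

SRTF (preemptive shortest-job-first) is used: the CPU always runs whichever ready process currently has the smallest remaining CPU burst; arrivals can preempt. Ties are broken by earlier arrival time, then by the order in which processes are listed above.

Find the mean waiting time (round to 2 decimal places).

8.00

Timeline: | P1 0-2 | P4 2-8 | P2 8-16 | P0 16-26 | P3 26-37 |
Completion: P0=26  P1=2  P2=16  P3=37  P4=8
Turnaround (C−A): P0=24  P1=2  P2=16  P3=27  P4=8
Waiting times: P0=14, P1=0, P2=8, P3=16, P4=2
Average waiting = (14+0+8+16+2) / 5 = 40/5 = 8.00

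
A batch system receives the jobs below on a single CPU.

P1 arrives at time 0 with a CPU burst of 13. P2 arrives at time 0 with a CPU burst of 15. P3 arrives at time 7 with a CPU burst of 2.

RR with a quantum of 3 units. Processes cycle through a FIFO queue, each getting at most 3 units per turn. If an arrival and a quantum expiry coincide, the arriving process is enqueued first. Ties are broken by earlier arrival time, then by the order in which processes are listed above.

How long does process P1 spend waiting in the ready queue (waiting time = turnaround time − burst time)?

14

Timeline: | P1 0-3 | P2 3-6 | P1 6-9 | P2 9-12 | P3 12-14 | P1 14-17 | P2 17-20 | P1 20-23 | P2 23-26 | P1 26-27 | P2 27-30 |
Completion: P1=27  P2=30  P3=14
Waiting(P1) = turnaround − burst = 27 − 13 = 14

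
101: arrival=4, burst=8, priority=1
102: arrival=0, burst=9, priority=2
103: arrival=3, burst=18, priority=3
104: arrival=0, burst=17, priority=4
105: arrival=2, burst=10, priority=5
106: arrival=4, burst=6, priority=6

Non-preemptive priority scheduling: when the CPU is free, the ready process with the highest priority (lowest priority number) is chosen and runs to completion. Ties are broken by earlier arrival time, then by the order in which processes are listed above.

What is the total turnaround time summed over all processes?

230

Timeline: | 102 0-9 | 101 9-17 | 103 17-35 | 104 35-52 | 105 52-62 | 106 62-68 |
Completion: 101=17  102=9  103=35  104=52  105=62  106=68
Turnaround (C−A): 101=13  102=9  103=32  104=52  105=60  106=64
Turnaround = completion − arrival: 101=13, 102=9, 103=32, 104=52, 105=60, 106=64
Total turnaround = 13 + 9 + 32 + 52 + 60 + 64 = 230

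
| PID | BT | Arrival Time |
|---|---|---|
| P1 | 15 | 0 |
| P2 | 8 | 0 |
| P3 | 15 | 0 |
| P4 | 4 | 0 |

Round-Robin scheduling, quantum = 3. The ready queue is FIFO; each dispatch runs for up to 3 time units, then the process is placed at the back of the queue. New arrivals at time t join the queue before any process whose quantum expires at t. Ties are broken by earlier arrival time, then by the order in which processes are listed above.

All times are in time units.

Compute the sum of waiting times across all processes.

Schedule: | P1 0-3 | P2 3-6 | P3 6-9 | P4 9-12 | P1 12-15 | P2 15-18 | P3 18-21 | P4 21-22 | P1 22-25 | P2 25-27 | P3 27-30 | P1 30-33 | P3 33-36 | P1 36-39 | P3 39-42 |
Completion: P1=39  P2=27  P3=42  P4=22
Turnaround (C−A): P1=39  P2=27  P3=42  P4=22
Waiting = turnaround − burst: P1=24, P2=19, P3=27, P4=18
Total waiting = 24 + 19 + 27 + 18 = 88

88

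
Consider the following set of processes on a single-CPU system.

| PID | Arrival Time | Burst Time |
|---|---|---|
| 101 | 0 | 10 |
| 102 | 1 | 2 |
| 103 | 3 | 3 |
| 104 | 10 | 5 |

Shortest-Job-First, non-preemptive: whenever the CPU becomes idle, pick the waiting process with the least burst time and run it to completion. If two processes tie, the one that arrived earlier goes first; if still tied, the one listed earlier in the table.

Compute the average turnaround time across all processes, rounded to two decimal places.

Schedule: | 101 0-10 | 102 10-12 | 103 12-15 | 104 15-20 |
Completion: 101=10  102=12  103=15  104=20
Turnaround (C−A): 101=10  102=11  103=12  104=10
Turnaround times: 101=10, 102=11, 103=12, 104=10
Average turnaround = (10+11+12+10) / 4 = 43/4 = 10.75

10.75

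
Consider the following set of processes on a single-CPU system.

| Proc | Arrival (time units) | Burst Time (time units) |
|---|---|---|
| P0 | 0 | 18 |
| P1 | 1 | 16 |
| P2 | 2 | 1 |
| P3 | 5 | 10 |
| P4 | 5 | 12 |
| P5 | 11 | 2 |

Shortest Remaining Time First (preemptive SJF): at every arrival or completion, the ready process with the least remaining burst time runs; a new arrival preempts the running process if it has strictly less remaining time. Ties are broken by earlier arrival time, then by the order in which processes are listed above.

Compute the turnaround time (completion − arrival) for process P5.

Gantt: | P0 0-1 | P1 1-2 | P2 2-3 | P1 3-5 | P3 5-11 | P5 11-13 | P3 13-17 | P4 17-29 | P1 29-42 | P0 42-59 |
Completion: P0=59  P1=42  P2=3  P3=17  P4=29  P5=13
Turnaround (C−A): P0=59  P1=41  P2=1  P3=12  P4=24  P5=2
Turnaround(P5) = completion − arrival = 13 − 11 = 2

2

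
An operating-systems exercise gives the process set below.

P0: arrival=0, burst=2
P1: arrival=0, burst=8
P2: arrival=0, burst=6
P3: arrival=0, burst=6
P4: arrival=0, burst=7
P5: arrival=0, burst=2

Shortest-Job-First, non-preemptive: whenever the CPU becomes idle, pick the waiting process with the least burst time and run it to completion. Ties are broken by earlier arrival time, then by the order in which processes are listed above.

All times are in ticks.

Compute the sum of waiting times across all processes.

55

Schedule: | P0 0-2 | P5 2-4 | P2 4-10 | P3 10-16 | P4 16-23 | P1 23-31 |
Completion: P0=2  P1=31  P2=10  P3=16  P4=23  P5=4
Waiting = turnaround − burst: P0=0, P1=23, P2=4, P3=10, P4=16, P5=2
Total waiting = 0 + 23 + 4 + 10 + 16 + 2 = 55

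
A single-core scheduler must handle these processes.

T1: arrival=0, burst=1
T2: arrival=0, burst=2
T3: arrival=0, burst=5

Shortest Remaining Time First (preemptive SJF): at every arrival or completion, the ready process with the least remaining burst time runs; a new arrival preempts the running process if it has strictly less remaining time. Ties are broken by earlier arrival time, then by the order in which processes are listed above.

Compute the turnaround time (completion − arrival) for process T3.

Timeline: | T1 0-1 | T2 1-3 | T3 3-8 |
Completion: T1=1  T2=3  T3=8
Turnaround(T3) = completion − arrival = 8 − 0 = 8

8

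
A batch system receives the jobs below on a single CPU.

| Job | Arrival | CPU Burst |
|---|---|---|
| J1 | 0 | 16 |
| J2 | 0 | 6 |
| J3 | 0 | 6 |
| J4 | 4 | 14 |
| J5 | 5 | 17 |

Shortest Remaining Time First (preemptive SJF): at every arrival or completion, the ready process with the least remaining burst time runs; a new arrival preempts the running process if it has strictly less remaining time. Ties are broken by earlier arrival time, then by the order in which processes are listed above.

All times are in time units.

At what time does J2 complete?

6

Timeline: | J2 0-6 | J3 6-12 | J4 12-26 | J1 26-42 | J5 42-59 |
Completion: J1=42  J2=6  J3=12  J4=26  J5=59
Turnaround (C−A): J1=42  J2=6  J3=12  J4=22  J5=54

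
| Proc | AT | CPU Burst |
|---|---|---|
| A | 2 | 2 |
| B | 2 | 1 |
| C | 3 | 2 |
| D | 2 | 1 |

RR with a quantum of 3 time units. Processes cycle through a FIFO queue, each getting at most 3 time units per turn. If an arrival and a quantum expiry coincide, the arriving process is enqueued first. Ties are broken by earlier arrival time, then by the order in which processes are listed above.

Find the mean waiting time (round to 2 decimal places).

2.00

Timeline: | idle 0-2 | A 2-4 | B 4-5 | D 5-6 | C 6-8 |
Completion: A=4  B=5  C=8  D=6
Waiting times: A=0, B=2, C=3, D=3
Average waiting = (0+2+3+3) / 4 = 8/4 = 2.00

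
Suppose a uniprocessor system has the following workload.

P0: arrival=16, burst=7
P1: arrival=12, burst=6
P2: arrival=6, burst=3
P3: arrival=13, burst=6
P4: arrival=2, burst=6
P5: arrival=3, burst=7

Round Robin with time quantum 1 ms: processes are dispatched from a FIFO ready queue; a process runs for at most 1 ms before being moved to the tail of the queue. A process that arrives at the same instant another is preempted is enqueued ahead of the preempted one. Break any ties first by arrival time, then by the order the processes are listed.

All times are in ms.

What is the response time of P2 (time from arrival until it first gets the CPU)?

1

Schedule: | idle 0-2 | P4 2-3 | P5 3-4 | P4 4-5 | P5 5-6 | P4 6-7 | P2 7-8 | P5 8-9 | P4 9-10 | P2 10-11 | P5 11-12 | P4 12-13 | P2 13-14 | P1 14-15 | P5 15-16 | P3 16-17 | P4 17-18 | P1 18-19 | P0 19-20 | P5 20-21 | P3 21-22 | P1 22-23 | P0 23-24 | P5 24-25 | P3 25-26 | P1 26-27 | P0 27-28 | P3 28-29 | P1 29-30 | P0 30-31 | P3 31-32 | P1 32-33 | P0 33-34 | P3 34-35 | P0 35-37 |
Completion: P0=37  P1=33  P2=14  P3=35  P4=18  P5=25
Turnaround (C−A): P0=21  P1=21  P2=8  P3=22  P4=16  P5=22
Response(P2) = first start − arrival = 7 − 6 = 1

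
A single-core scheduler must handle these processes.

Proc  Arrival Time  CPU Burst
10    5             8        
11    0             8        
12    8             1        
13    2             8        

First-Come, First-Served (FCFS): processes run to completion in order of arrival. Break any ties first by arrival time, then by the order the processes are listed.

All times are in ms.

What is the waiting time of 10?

11

Schedule: | 11 0-8 | 13 8-16 | 10 16-24 | 12 24-25 |
Completion: 10=24  11=8  12=25  13=16
Turnaround (C−A): 10=19  11=8  12=17  13=14
Waiting(10) = turnaround − burst = 19 − 8 = 11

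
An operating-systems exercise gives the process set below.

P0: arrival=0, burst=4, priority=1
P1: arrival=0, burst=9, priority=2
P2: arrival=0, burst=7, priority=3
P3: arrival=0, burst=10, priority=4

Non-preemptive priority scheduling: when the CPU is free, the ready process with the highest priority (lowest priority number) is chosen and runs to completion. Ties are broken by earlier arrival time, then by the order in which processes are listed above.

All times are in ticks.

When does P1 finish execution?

13

Gantt: | P0 0-4 | P1 4-13 | P2 13-20 | P3 20-30 |
Completion: P0=4  P1=13  P2=20  P3=30
Turnaround (C−A): P0=4  P1=13  P2=20  P3=30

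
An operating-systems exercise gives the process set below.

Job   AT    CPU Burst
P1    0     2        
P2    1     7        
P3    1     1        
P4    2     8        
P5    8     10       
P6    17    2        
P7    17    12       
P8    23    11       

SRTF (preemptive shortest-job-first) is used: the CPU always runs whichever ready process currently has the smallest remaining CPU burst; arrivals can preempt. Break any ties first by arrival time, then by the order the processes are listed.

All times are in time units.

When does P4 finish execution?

Gantt: | P1 0-2 | P3 2-3 | P2 3-10 | P4 10-18 | P6 18-20 | P5 20-30 | P8 30-41 | P7 41-53 |
Completion: P1=2  P2=10  P3=3  P4=18  P5=30  P6=20  P7=53  P8=41

18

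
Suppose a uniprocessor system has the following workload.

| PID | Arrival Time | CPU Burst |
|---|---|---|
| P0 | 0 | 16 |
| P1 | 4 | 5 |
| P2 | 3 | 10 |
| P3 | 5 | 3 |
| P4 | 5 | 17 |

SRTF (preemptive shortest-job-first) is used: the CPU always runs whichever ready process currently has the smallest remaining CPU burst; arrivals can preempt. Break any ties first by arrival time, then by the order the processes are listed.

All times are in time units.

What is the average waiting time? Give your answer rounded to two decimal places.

11.60

Schedule: | P0 0-3 | P2 3-4 | P1 4-5 | P3 5-8 | P1 8-12 | P2 12-21 | P0 21-34 | P4 34-51 |
Completion: P0=34  P1=12  P2=21  P3=8  P4=51
Turnaround (C−A): P0=34  P1=8  P2=18  P3=3  P4=46
Waiting times: P0=18, P1=3, P2=8, P3=0, P4=29
Average waiting = (18+3+8+0+29) / 5 = 58/5 = 11.60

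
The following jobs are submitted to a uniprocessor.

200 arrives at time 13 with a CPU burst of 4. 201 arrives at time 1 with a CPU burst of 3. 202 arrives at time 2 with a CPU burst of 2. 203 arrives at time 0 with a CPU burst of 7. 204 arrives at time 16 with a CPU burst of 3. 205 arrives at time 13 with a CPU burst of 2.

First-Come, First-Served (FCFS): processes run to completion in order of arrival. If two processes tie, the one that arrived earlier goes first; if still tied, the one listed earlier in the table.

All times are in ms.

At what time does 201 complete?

10

Gantt: | 203 0-7 | 201 7-10 | 202 10-12 | idle 12-13 | 200 13-17 | 205 17-19 | 204 19-22 |
Completion: 200=17  201=10  202=12  203=7  204=22  205=19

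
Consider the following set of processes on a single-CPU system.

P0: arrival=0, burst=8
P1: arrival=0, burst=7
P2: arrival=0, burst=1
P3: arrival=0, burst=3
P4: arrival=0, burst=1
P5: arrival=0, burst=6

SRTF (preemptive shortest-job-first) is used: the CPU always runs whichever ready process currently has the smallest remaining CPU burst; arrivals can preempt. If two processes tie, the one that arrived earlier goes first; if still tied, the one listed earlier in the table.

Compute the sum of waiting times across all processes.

37

Schedule: | P2 0-1 | P4 1-2 | P3 2-5 | P5 5-11 | P1 11-18 | P0 18-26 |
Completion: P0=26  P1=18  P2=1  P3=5  P4=2  P5=11
Waiting = turnaround − burst: P0=18, P1=11, P2=0, P3=2, P4=1, P5=5
Total waiting = 18 + 11 + 0 + 2 + 1 + 5 = 37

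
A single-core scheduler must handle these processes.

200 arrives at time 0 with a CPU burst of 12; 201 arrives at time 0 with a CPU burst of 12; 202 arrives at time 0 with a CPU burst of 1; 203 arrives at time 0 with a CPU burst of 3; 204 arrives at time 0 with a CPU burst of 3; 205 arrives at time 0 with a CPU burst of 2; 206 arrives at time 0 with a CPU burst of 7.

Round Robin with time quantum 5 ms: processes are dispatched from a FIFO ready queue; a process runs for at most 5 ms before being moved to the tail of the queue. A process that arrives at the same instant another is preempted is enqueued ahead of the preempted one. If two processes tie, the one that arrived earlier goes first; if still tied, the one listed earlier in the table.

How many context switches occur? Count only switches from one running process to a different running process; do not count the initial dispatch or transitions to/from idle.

Timeline: | 200 0-5 | 201 5-10 | 202 10-11 | 203 11-14 | 204 14-17 | 205 17-19 | 206 19-24 | 200 24-29 | 201 29-34 | 206 34-36 | 200 36-38 | 201 38-40 |
Completion: 200=38  201=40  202=11  203=14  204=17  205=19  206=36

11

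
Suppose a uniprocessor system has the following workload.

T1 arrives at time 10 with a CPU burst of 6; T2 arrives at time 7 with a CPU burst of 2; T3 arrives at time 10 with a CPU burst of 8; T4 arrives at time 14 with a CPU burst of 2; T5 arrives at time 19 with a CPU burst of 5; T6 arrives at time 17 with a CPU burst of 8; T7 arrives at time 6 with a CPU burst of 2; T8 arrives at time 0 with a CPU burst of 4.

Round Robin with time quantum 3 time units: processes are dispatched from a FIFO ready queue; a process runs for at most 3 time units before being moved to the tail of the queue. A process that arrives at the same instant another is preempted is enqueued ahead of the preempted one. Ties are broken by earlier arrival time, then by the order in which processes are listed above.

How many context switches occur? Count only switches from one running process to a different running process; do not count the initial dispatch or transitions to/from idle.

Schedule: | T8 0-4 | idle 4-6 | T7 6-8 | T2 8-10 | T1 10-13 | T3 13-16 | T1 16-19 | T4 19-21 | T3 21-24 | T6 24-27 | T5 27-30 | T3 30-32 | T6 32-35 | T5 35-37 | T6 37-39 |
Completion: T1=19  T2=10  T3=32  T4=21  T5=37  T6=39  T7=8  T8=4
Turnaround (C−A): T1=9  T2=3  T3=22  T4=7  T5=18  T6=22  T7=2  T8=4

12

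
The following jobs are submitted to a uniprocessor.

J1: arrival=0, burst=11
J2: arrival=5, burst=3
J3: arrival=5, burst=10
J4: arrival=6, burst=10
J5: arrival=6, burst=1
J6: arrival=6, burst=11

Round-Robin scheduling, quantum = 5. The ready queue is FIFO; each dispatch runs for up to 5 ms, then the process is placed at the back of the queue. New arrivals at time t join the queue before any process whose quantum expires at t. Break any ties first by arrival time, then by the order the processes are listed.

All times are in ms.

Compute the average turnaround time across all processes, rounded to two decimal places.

Timeline: | J1 0-5 | J2 5-8 | J3 8-13 | J1 13-18 | J4 18-23 | J5 23-24 | J6 24-29 | J3 29-34 | J1 34-35 | J4 35-40 | J6 40-46 |
Completion: J1=35  J2=8  J3=34  J4=40  J5=24  J6=46
Turnaround (C−A): J1=35  J2=3  J3=29  J4=34  J5=18  J6=40
Turnaround times: J1=35, J2=3, J3=29, J4=34, J5=18, J6=40
Average turnaround = (35+3+29+34+18+40) / 6 = 159/6 = 26.50

26.50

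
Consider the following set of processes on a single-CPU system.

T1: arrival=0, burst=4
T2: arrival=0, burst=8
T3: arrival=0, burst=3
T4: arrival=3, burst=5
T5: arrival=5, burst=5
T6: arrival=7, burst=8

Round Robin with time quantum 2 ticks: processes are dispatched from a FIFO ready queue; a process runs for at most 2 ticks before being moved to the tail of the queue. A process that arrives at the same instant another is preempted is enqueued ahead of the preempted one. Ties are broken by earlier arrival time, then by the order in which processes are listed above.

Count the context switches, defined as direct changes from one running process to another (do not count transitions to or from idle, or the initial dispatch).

16

Timeline: | T1 0-2 | T2 2-4 | T3 4-6 | T1 6-8 | T4 8-10 | T2 10-12 | T5 12-14 | T3 14-15 | T6 15-17 | T4 17-19 | T2 19-21 | T5 21-23 | T6 23-25 | T4 25-26 | T2 26-28 | T5 28-29 | T6 29-33 |
Completion: T1=8  T2=28  T3=15  T4=26  T5=29  T6=33
Turnaround (C−A): T1=8  T2=28  T3=15  T4=23  T5=24  T6=26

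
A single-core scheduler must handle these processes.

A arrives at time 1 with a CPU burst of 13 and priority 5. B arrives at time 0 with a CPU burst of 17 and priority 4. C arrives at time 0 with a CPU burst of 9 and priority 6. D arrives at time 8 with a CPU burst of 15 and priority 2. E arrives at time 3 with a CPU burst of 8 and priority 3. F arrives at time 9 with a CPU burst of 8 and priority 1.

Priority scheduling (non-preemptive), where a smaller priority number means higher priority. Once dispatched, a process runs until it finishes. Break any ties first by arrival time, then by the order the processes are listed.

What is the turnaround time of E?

Schedule: | B 0-17 | F 17-25 | D 25-40 | E 40-48 | A 48-61 | C 61-70 |
Completion: A=61  B=17  C=70  D=40  E=48  F=25
Turnaround (C−A): A=60  B=17  C=70  D=32  E=45  F=16
Turnaround(E) = completion − arrival = 48 − 3 = 45

45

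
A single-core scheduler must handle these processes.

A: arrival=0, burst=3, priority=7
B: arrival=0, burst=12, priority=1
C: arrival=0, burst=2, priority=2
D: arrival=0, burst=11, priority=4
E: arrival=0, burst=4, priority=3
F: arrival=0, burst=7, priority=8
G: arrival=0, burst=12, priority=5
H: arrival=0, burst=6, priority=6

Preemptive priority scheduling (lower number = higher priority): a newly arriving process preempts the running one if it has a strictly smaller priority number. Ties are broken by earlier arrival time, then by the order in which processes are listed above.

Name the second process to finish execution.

Timeline: | B 0-12 | C 12-14 | E 14-18 | D 18-29 | G 29-41 | H 41-47 | A 47-50 | F 50-57 |
Completion: A=50  B=12  C=14  D=29  E=18  F=57  G=41  H=47
Finish order: B → C → E → D → G → H → A → F

C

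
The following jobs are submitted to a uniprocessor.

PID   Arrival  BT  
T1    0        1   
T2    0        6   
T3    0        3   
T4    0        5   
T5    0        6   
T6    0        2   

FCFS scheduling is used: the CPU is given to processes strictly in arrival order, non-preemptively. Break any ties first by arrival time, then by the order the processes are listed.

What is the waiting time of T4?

10

Timeline: | T1 0-1 | T2 1-7 | T3 7-10 | T4 10-15 | T5 15-21 | T6 21-23 |
Completion: T1=1  T2=7  T3=10  T4=15  T5=21  T6=23
Waiting(T4) = turnaround − burst = 15 − 5 = 10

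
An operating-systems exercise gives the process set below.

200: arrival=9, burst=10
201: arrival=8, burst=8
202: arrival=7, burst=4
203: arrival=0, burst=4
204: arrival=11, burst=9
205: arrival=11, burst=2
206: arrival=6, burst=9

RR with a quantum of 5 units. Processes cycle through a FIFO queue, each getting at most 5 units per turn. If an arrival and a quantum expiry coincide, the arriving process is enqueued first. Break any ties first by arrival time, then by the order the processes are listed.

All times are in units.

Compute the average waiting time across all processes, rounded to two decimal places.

17.14

Gantt: | 203 0-4 | idle 4-6 | 206 6-11 | 202 11-15 | 201 15-20 | 200 20-25 | 204 25-30 | 205 30-32 | 206 32-36 | 201 36-39 | 200 39-44 | 204 44-48 |
Completion: 200=44  201=39  202=15  203=4  204=48  205=32  206=36
Waiting times: 200=25, 201=23, 202=4, 203=0, 204=28, 205=19, 206=21
Average waiting = (25+23+4+0+28+19+21) / 7 = 120/7 = 17.14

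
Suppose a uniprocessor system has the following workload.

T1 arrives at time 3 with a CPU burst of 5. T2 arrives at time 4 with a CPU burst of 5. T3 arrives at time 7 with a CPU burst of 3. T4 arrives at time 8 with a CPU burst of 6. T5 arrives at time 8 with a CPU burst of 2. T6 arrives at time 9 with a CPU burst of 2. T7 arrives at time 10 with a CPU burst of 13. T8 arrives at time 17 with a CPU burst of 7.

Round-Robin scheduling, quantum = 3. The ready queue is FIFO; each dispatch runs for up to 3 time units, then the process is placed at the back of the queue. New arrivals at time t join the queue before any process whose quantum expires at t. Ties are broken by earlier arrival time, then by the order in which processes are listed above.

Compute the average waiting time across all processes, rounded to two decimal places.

Schedule: | idle 0-3 | T1 3-6 | T2 6-9 | T1 9-11 | T3 11-14 | T4 14-17 | T5 17-19 | T6 19-21 | T2 21-23 | T7 23-26 | T8 26-29 | T4 29-32 | T7 32-35 | T8 35-38 | T7 38-41 | T8 41-42 | T7 42-46 |
Completion: T1=11  T2=23  T3=14  T4=32  T5=19  T6=21  T7=46  T8=42
Turnaround (C−A): T1=8  T2=19  T3=7  T4=24  T5=11  T6=12  T7=36  T8=25
Waiting times: T1=3, T2=14, T3=4, T4=18, T5=9, T6=10, T7=23, T8=18
Average waiting = (3+14+4+18+9+10+23+18) / 8 = 99/8 = 12.38

12.38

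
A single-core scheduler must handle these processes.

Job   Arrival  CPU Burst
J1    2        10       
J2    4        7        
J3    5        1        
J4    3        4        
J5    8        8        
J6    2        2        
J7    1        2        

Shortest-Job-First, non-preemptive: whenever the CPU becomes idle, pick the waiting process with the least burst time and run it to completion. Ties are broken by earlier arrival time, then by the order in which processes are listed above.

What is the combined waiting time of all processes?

Gantt: | idle 0-1 | J7 1-3 | J6 3-5 | J3 5-6 | J4 6-10 | J2 10-17 | J5 17-25 | J1 25-35 |
Completion: J1=35  J2=17  J3=6  J4=10  J5=25  J6=5  J7=3
Turnaround (C−A): J1=33  J2=13  J3=1  J4=7  J5=17  J6=3  J7=2
Waiting = turnaround − burst: J1=23, J2=6, J3=0, J4=3, J5=9, J6=1, J7=0
Total waiting = 23 + 6 + 0 + 3 + 9 + 1 + 0 = 42

42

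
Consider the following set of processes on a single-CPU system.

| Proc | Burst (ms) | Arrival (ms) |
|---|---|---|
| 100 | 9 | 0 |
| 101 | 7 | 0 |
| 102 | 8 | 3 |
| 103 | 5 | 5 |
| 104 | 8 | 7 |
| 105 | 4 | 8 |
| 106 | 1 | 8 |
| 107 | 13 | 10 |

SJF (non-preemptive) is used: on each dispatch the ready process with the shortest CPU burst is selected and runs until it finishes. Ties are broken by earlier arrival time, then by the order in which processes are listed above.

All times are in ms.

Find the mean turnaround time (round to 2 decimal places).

Schedule: | 101 0-7 | 103 7-12 | 106 12-13 | 105 13-17 | 102 17-25 | 104 25-33 | 100 33-42 | 107 42-55 |
Completion: 100=42  101=7  102=25  103=12  104=33  105=17  106=13  107=55
Turnaround (C−A): 100=42  101=7  102=22  103=7  104=26  105=9  106=5  107=45
Turnaround times: 100=42, 101=7, 102=22, 103=7, 104=26, 105=9, 106=5, 107=45
Average turnaround = (42+7+22+7+26+9+5+45) / 8 = 163/8 = 20.38

20.38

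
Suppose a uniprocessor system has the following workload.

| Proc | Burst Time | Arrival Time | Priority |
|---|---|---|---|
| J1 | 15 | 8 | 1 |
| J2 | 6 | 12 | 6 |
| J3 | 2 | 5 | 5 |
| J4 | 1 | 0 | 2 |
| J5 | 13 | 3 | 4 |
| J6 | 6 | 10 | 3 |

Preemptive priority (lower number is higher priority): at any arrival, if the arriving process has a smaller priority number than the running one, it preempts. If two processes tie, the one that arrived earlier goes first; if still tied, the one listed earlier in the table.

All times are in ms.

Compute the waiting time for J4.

Schedule: | J4 0-1 | idle 1-3 | J5 3-8 | J1 8-23 | J6 23-29 | J5 29-37 | J3 37-39 | J2 39-45 |
Completion: J1=23  J2=45  J3=39  J4=1  J5=37  J6=29
Turnaround (C−A): J1=15  J2=33  J3=34  J4=1  J5=34  J6=19
Waiting(J4) = turnaround − burst = 1 − 1 = 0

0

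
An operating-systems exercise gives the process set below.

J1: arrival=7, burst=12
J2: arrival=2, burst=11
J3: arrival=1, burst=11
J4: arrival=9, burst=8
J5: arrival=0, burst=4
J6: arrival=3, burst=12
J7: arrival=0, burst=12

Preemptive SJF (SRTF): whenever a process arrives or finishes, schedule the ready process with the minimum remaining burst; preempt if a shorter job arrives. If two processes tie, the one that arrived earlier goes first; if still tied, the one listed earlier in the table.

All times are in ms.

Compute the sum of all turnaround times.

228

Gantt: | J5 0-4 | J3 4-15 | J4 15-23 | J2 23-34 | J7 34-46 | J6 46-58 | J1 58-70 |
Completion: J1=70  J2=34  J3=15  J4=23  J5=4  J6=58  J7=46
Turnaround = completion − arrival: J1=63, J2=32, J3=14, J4=14, J5=4, J6=55, J7=46
Total turnaround = 63 + 32 + 14 + 14 + 4 + 55 + 46 = 228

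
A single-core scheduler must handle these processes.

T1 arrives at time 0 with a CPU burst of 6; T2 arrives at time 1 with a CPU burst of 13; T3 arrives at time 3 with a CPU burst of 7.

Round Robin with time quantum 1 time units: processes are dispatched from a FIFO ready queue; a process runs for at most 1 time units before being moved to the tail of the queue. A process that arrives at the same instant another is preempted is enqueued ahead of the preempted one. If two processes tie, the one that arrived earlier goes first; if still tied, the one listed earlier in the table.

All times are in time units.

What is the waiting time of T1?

9

Timeline: | T1 0-1 | T2 1-2 | T1 2-3 | T2 3-4 | T3 4-5 | T1 5-6 | T2 6-7 | T3 7-8 | T1 8-9 | T2 9-10 | T3 10-11 | T1 11-12 | T2 12-13 | T3 13-14 | T1 14-15 | T2 15-16 | T3 16-17 | T2 17-18 | T3 18-19 | T2 19-20 | T3 20-21 | T2 21-26 |
Completion: T1=15  T2=26  T3=21
Waiting(T1) = turnaround − burst = 15 − 6 = 9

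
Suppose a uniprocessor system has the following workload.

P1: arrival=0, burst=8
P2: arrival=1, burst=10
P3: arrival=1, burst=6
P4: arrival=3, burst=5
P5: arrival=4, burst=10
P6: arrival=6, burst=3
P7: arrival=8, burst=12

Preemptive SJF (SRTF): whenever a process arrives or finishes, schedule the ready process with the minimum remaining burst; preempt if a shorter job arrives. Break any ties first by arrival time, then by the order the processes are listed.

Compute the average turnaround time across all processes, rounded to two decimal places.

22.71

Schedule: | P1 0-1 | P3 1-7 | P6 7-10 | P4 10-15 | P1 15-22 | P2 22-32 | P5 32-42 | P7 42-54 |
Completion: P1=22  P2=32  P3=7  P4=15  P5=42  P6=10  P7=54
Turnaround (C−A): P1=22  P2=31  P3=6  P4=12  P5=38  P6=4  P7=46
Turnaround times: P1=22, P2=31, P3=6, P4=12, P5=38, P6=4, P7=46
Average turnaround = (22+31+6+12+38+4+46) / 7 = 159/7 = 22.71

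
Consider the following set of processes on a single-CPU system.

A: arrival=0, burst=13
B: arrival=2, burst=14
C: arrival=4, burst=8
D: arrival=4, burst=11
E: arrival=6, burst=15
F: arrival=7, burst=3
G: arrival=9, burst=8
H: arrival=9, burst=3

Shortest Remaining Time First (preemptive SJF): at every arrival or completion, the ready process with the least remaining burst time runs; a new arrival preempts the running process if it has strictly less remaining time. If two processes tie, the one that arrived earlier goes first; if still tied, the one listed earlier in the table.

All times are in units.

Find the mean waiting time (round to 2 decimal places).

20.88

Schedule: | A 0-4 | C 4-7 | F 7-10 | H 10-13 | C 13-18 | G 18-26 | A 26-35 | D 35-46 | B 46-60 | E 60-75 |
Completion: A=35  B=60  C=18  D=46  E=75  F=10  G=26  H=13
Turnaround (C−A): A=35  B=58  C=14  D=42  E=69  F=3  G=17  H=4
Waiting times: A=22, B=44, C=6, D=31, E=54, F=0, G=9, H=1
Average waiting = (22+44+6+31+54+0+9+1) / 8 = 167/8 = 20.88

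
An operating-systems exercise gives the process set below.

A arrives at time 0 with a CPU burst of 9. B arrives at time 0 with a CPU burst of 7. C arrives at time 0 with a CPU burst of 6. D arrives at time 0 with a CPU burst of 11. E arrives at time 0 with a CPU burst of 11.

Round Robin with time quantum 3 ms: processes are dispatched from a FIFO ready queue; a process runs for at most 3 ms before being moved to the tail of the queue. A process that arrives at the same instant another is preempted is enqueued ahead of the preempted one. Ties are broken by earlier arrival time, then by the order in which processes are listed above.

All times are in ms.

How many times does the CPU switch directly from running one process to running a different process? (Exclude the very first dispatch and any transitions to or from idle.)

15

Gantt: | A 0-3 | B 3-6 | C 6-9 | D 9-12 | E 12-15 | A 15-18 | B 18-21 | C 21-24 | D 24-27 | E 27-30 | A 30-33 | B 33-34 | D 34-37 | E 37-40 | D 40-42 | E 42-44 |
Completion: A=33  B=34  C=24  D=42  E=44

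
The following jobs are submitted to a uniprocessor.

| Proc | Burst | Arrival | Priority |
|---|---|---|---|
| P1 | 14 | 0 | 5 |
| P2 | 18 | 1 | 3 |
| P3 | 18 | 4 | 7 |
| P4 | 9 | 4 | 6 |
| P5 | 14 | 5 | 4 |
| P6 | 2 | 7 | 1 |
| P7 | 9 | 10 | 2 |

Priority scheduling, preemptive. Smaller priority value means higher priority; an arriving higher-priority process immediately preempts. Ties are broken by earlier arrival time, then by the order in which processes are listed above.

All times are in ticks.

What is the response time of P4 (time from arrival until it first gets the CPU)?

53

Gantt: | P1 0-1 | P2 1-7 | P6 7-9 | P2 9-10 | P7 10-19 | P2 19-30 | P5 30-44 | P1 44-57 | P4 57-66 | P3 66-84 |
Completion: P1=57  P2=30  P3=84  P4=66  P5=44  P6=9  P7=19
Response(P4) = first start − arrival = 57 − 4 = 53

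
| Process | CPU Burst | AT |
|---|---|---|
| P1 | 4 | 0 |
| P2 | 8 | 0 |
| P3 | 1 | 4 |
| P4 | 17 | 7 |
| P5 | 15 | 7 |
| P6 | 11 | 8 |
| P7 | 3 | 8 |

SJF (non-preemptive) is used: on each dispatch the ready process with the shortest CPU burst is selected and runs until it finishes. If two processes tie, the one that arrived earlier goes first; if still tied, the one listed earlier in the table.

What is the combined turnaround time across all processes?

Gantt: | P1 0-4 | P3 4-5 | P2 5-13 | P7 13-16 | P6 16-27 | P5 27-42 | P4 42-59 |
Completion: P1=4  P2=13  P3=5  P4=59  P5=42  P6=27  P7=16
Turnaround = completion − arrival: P1=4, P2=13, P3=1, P4=52, P5=35, P6=19, P7=8
Total turnaround = 4 + 13 + 1 + 52 + 35 + 19 + 8 = 132

132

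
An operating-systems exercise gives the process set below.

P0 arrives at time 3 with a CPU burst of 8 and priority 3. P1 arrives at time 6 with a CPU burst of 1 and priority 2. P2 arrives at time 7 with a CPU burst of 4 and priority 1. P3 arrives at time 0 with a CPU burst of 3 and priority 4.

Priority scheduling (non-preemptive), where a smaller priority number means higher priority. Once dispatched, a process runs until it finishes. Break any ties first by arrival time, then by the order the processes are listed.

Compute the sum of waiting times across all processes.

Gantt: | P3 0-3 | P0 3-11 | P2 11-15 | P1 15-16 |
Completion: P0=11  P1=16  P2=15  P3=3
Waiting = turnaround − burst: P0=0, P1=9, P2=4, P3=0
Total waiting = 0 + 9 + 4 + 0 = 13

13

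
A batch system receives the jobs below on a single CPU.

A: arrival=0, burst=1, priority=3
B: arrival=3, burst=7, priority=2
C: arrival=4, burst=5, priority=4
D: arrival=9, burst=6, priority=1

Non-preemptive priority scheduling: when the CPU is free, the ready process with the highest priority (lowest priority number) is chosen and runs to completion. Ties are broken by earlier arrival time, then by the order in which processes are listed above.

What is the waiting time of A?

Gantt: | A 0-1 | idle 1-3 | B 3-10 | D 10-16 | C 16-21 |
Completion: A=1  B=10  C=21  D=16
Turnaround (C−A): A=1  B=7  C=17  D=7
Waiting(A) = turnaround − burst = 1 − 1 = 0

0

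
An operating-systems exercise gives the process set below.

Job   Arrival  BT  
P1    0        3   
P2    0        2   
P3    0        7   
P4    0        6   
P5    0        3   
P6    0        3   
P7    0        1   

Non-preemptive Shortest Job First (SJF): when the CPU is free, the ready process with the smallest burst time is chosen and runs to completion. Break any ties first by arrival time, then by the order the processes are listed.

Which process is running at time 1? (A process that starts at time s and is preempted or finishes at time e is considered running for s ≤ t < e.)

Gantt: | P7 0-1 | P2 1-3 | P1 3-6 | P5 6-9 | P6 9-12 | P4 12-18 | P3 18-25 |
Completion: P1=6  P2=3  P3=25  P4=18  P5=9  P6=12  P7=1

P2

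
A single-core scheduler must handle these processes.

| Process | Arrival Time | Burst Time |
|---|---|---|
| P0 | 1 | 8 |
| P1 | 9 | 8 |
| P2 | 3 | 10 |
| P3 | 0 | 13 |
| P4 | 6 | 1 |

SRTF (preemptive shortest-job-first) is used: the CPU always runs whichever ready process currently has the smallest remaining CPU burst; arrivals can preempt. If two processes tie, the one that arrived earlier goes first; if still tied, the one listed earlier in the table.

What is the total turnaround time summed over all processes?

84

Gantt: | P3 0-1 | P0 1-6 | P4 6-7 | P0 7-10 | P1 10-18 | P2 18-28 | P3 28-40 |
Completion: P0=10  P1=18  P2=28  P3=40  P4=7
Turnaround (C−A): P0=9  P1=9  P2=25  P3=40  P4=1
Turnaround = completion − arrival: P0=9, P1=9, P2=25, P3=40, P4=1
Total turnaround = 9 + 9 + 25 + 40 + 1 = 84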